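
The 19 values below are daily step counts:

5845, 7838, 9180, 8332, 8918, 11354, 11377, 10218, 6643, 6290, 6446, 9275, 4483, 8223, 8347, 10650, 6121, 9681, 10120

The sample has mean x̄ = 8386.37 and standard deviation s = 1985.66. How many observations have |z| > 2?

0

Cutoffs: x̄ ± 2s = [4415.05, 12357.69].
Every value lies within the cutoffs.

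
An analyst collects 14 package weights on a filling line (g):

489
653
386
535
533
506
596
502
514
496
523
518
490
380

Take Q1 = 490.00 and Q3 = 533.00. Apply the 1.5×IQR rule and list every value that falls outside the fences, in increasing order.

380, 386, 653

IQR = Q3 − Q1 = 533.00 − 490.00 = 43.00.
Lower fence = Q1 − 1.5·IQR = 490.00 − 64.50 = 425.50.
Upper fence = Q3 + 1.5·IQR = 533.00 + 64.50 = 597.50.
380 < 425.50 → outlier.
386 < 425.50 → outlier.
653 > 597.50 → outlier.
All remaining values lie within [425.50, 597.50].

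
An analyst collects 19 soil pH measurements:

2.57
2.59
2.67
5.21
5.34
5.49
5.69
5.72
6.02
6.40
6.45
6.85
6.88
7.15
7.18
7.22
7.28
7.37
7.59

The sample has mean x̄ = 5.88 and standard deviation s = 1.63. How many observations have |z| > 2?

Cutoffs: x̄ ± 2s = [2.62, 9.14].
Outside the cutoffs: 2.57, 2.59.

2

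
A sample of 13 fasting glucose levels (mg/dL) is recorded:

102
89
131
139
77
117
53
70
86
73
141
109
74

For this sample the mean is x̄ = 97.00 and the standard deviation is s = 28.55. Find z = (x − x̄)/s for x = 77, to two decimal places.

-0.70

z = (77 − 97.00) / 28.55 = -0.70.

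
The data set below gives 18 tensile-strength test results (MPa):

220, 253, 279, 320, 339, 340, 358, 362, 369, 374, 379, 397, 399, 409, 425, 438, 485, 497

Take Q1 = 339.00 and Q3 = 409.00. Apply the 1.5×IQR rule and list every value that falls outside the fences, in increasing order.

220

IQR = Q3 − Q1 = 409.00 − 339.00 = 70.00.
Lower fence = Q1 − 1.5·IQR = 339.00 − 105.00 = 234.00.
Upper fence = Q3 + 1.5·IQR = 409.00 + 105.00 = 514.00.
220 < 234.00 → outlier.
All remaining values lie within [234.00, 514.00].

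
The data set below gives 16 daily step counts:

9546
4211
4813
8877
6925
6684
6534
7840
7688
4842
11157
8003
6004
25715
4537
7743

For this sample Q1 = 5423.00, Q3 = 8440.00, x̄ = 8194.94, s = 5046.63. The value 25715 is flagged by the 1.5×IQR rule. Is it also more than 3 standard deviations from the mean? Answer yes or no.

yes

z = (25715 − 8194.94) / 5046.63 = 3.47.
|z| = 3.47 > 3.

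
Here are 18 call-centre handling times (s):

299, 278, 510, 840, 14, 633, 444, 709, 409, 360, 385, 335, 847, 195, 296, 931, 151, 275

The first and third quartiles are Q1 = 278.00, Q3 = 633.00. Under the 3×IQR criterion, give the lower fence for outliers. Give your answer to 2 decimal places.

-787.00

IQR = Q3 − Q1 = 633.00 − 278.00 = 355.00.
Lower fence = Q1 − 3·IQR = 278.00 − 1065.00 = -787.00.
Upper fence = Q3 + 3·IQR = 633.00 + 1065.00 = 1698.00.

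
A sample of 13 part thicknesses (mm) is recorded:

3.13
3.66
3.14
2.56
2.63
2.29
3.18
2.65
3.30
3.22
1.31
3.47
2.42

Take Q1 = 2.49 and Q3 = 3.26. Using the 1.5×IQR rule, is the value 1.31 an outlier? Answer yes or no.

IQR = Q3 − Q1 = 3.26 − 2.49 = 0.77.
Lower fence = Q1 − 1.5·IQR = 2.49 − 1.155 = 1.335.
Upper fence = Q3 + 1.5·IQR = 3.26 + 1.155 = 4.415.
1.31 lies below the lower fence.

yes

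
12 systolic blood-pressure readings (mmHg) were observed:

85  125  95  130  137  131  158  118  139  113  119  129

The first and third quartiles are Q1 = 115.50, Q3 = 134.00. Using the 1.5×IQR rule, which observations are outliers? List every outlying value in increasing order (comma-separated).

85

IQR = Q3 − Q1 = 134.00 − 115.50 = 18.50.
Lower fence = Q1 − 1.5·IQR = 115.50 − 27.75 = 87.75.
Upper fence = Q3 + 1.5·IQR = 134.00 + 27.75 = 161.75.
85 < 87.75 → outlier.
All remaining values lie within [87.75, 161.75].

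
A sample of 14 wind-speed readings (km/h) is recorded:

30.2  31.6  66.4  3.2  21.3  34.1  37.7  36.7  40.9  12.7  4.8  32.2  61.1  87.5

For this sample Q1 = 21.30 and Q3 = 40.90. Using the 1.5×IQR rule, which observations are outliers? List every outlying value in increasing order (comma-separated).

IQR = Q3 − Q1 = 40.90 − 21.30 = 19.60.
Lower fence = Q1 − 1.5·IQR = 21.30 − 29.40 = -8.10.
Upper fence = Q3 + 1.5·IQR = 40.90 + 29.40 = 70.30.
87.5 > 70.30 → outlier.
All remaining values lie within [-8.10, 70.30].

87.5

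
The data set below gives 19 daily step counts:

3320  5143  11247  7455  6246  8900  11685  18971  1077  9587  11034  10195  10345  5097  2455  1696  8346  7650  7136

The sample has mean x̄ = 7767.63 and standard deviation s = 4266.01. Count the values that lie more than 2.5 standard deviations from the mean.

1

Cutoffs: x̄ ± 2.5s = [-2897.395, 18432.655].
Outside the cutoffs: 18971.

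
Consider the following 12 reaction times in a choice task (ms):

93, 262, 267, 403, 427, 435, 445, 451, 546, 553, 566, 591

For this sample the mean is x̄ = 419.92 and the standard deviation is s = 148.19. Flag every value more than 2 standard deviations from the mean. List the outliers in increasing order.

Cutoffs at x̄ ± 2s: 419.92 ± 2·148.19 = [123.54, 716.30].
93: z = -2.21, |z| > 2 → outlier.
Every other value lies within [123.54, 716.30].

93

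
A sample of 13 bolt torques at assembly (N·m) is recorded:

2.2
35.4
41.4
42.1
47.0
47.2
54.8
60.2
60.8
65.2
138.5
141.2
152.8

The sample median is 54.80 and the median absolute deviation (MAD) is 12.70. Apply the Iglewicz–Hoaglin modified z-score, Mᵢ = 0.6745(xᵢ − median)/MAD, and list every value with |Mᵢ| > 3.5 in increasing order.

138.5, 141.2, 152.8

|Mᵢ| > 3.5 ⇔ |xᵢ − 54.80| > 3.5·12.70/0.6745 = 65.90.
So outliers lie outside [-11.10, 120.70].
138.5: M = 4.45 → outlier.
141.2: M = 4.59 → outlier.
152.8: M = 5.20 → outlier.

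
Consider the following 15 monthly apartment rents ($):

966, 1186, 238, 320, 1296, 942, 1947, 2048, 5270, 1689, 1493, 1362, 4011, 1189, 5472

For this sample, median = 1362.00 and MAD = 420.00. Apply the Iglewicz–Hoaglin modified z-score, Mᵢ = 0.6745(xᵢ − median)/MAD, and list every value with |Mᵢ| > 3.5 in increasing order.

4011, 5270, 5472

|Mᵢ| > 3.5 ⇔ |xᵢ − 1362.00| > 3.5·420.00/0.6745 = 2179.39.
So outliers lie outside [-817.39, 3541.39].
4011: M = 4.25 → outlier.
5270: M = 6.28 → outlier.
5472: M = 6.60 → outlier.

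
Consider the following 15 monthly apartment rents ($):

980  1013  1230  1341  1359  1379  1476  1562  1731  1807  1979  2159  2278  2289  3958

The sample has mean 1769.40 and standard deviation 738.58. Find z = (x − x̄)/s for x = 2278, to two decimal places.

z = (2278 − 1769.40) / 738.58 = 0.69.

0.69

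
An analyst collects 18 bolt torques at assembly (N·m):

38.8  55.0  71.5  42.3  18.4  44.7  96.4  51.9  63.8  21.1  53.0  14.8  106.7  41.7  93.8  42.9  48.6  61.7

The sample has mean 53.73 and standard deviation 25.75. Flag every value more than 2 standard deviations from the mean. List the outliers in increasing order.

Cutoffs at x̄ ± 2s: 53.73 ± 2·25.75 = [2.23, 105.23].
106.7: z = 2.06, |z| > 2 → outlier.
Every other value lies within [2.23, 105.23].

106.7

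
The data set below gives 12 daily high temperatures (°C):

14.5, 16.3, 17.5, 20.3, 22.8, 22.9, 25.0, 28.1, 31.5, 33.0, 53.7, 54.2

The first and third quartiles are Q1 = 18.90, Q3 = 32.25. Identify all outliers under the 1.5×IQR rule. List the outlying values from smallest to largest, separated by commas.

53.7, 54.2

IQR = Q3 − Q1 = 32.25 − 18.90 = 13.35.
Lower fence = Q1 − 1.5·IQR = 18.90 − 20.025 = -1.125.
Upper fence = Q3 + 1.5·IQR = 32.25 + 20.025 = 52.275.
53.7 > 52.275 → outlier.
54.2 > 52.275 → outlier.
All remaining values lie within [-1.125, 52.275].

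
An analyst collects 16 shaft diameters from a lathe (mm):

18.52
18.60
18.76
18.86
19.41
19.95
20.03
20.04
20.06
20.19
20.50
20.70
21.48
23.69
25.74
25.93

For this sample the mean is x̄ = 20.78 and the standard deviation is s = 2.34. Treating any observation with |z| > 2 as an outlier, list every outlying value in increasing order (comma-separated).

25.74, 25.93

Cutoffs at x̄ ± 2s: 20.78 ± 2·2.34 = [16.10, 25.46].
25.74: z = 2.12, |z| > 2 → outlier.
25.93: z = 2.20, |z| > 2 → outlier.
Every other value lies within [16.10, 25.46].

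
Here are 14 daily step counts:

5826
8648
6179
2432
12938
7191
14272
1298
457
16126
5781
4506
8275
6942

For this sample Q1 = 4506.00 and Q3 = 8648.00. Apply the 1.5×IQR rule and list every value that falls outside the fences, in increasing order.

16126

IQR = Q3 − Q1 = 8648.00 − 4506.00 = 4142.00.
Lower fence = Q1 − 1.5·IQR = 4506.00 − 6213.00 = -1707.00.
Upper fence = Q3 + 1.5·IQR = 8648.00 + 6213.00 = 14861.00.
16126 > 14861.00 → outlier.
All remaining values lie within [-1707.00, 14861.00].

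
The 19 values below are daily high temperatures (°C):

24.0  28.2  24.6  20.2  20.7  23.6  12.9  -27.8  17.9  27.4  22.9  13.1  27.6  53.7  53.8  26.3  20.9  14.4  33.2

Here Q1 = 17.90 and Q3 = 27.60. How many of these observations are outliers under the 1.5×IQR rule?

IQR = 9.70; fences at 17.90 − 14.55 = 3.35 and 27.60 + 14.55 = 42.15.
Outside the cutoffs: -27.8, 53.7, 53.8.

3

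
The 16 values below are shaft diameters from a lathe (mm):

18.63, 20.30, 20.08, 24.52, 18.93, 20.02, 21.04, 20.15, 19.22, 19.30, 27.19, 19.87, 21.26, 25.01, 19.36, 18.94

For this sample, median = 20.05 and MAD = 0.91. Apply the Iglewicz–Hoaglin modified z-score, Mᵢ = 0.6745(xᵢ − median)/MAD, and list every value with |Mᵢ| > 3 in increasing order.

|Mᵢ| > 3 ⇔ |xᵢ − 20.05| > 3·0.91/0.6745 = 4.05.
So outliers lie outside [16.00, 24.10].
24.52: M = 3.31 → outlier.
25.01: M = 3.68 → outlier.
27.19: M = 5.29 → outlier.

24.52, 25.01, 27.19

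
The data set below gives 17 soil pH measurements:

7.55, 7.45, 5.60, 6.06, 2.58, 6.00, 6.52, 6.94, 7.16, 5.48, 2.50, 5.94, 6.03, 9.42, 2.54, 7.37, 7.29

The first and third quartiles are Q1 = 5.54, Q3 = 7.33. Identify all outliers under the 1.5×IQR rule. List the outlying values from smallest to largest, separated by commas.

2.50, 2.54, 2.58

IQR = Q3 − Q1 = 7.33 − 5.54 = 1.79.
Lower fence = Q1 − 1.5·IQR = 5.54 − 2.685 = 2.855.
Upper fence = Q3 + 1.5·IQR = 7.33 + 2.685 = 10.015.
2.50 < 2.855 → outlier.
2.54 < 2.855 → outlier.
2.58 < 2.855 → outlier.
All remaining values lie within [2.855, 10.015].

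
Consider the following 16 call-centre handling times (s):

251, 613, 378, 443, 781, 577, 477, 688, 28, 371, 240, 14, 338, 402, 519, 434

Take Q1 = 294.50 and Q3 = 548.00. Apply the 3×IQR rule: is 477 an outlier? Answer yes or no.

IQR = Q3 − Q1 = 548.00 − 294.50 = 253.50.
Lower fence = Q1 − 3·IQR = 294.50 − 760.50 = -466.00.
Upper fence = Q3 + 3·IQR = 548.00 + 760.50 = 1308.50.
477 lies within [-466.00, 1308.50].

no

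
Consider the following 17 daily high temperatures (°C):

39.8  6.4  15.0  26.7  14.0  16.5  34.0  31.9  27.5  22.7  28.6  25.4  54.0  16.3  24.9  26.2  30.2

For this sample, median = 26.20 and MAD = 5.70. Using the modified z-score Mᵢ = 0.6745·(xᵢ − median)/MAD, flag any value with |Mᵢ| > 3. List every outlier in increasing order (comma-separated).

54.0

|Mᵢ| > 3 ⇔ |xᵢ − 26.20| > 3·5.70/0.6745 = 25.35.
So outliers lie outside [0.85, 51.55].
54.0: M = 3.29 → outlier.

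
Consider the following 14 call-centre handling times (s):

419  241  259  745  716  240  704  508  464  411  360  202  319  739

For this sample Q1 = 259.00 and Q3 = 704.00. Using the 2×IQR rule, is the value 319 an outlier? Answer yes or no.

no

IQR = Q3 − Q1 = 704.00 − 259.00 = 445.00.
Lower fence = Q1 − 2·IQR = 259.00 − 890.00 = -631.00.
Upper fence = Q3 + 2·IQR = 704.00 + 890.00 = 1594.00.
319 lies within [-631.00, 1594.00].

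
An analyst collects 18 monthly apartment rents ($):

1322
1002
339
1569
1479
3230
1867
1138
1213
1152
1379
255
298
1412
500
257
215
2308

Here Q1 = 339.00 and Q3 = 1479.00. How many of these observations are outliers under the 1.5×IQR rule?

IQR = 1140.00; fences at 339.00 − 1710.00 = -1371.00 and 1479.00 + 1710.00 = 3189.00.
Outside the cutoffs: 3230.

1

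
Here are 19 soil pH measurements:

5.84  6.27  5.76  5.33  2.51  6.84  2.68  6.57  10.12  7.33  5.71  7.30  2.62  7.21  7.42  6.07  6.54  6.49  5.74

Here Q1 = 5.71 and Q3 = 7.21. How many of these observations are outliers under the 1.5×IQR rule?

4

IQR = 1.50; fences at 5.71 − 2.25 = 3.46 and 7.21 + 2.25 = 9.46.
Outside the cutoffs: 2.51, 2.62, 2.68, 10.12.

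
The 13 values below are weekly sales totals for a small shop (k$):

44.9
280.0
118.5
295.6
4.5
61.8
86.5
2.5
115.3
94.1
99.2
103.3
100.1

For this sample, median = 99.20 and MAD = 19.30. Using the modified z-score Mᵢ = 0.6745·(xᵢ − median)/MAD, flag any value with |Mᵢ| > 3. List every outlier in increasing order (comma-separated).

|Mᵢ| > 3 ⇔ |xᵢ − 99.20| > 3·19.30/0.6745 = 85.84.
So outliers lie outside [13.36, 185.04].
2.5: M = -3.38 → outlier.
4.5: M = -3.31 → outlier.
280.0: M = 6.32 → outlier.
295.6: M = 6.86 → outlier.

2.5, 4.5, 280.0, 295.6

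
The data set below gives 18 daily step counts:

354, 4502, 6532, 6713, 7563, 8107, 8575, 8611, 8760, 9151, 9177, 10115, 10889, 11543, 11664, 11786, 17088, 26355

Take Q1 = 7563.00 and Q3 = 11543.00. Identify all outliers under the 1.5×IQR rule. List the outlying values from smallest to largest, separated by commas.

354, 26355

IQR = Q3 − Q1 = 11543.00 − 7563.00 = 3980.00.
Lower fence = Q1 − 1.5·IQR = 7563.00 − 5970.00 = 1593.00.
Upper fence = Q3 + 1.5·IQR = 11543.00 + 5970.00 = 17513.00.
354 < 1593.00 → outlier.
26355 > 17513.00 → outlier.
All remaining values lie within [1593.00, 17513.00].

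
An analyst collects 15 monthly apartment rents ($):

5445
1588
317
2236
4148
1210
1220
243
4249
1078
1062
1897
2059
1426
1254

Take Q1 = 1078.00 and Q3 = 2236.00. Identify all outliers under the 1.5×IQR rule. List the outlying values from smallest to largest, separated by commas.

IQR = Q3 − Q1 = 2236.00 − 1078.00 = 1158.00.
Lower fence = Q1 − 1.5·IQR = 1078.00 − 1737.00 = -659.00.
Upper fence = Q3 + 1.5·IQR = 2236.00 + 1737.00 = 3973.00.
4148 > 3973.00 → outlier.
4249 > 3973.00 → outlier.
5445 > 3973.00 → outlier.
All remaining values lie within [-659.00, 3973.00].

4148, 4249, 5445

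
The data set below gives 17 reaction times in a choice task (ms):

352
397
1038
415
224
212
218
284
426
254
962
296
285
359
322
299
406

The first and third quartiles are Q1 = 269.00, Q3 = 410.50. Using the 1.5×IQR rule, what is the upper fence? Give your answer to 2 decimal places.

IQR = Q3 − Q1 = 410.50 − 269.00 = 141.50.
Lower fence = Q1 − 1.5·IQR = 269.00 − 212.25 = 56.75.
Upper fence = Q3 + 1.5·IQR = 410.50 + 212.25 = 622.75.

622.75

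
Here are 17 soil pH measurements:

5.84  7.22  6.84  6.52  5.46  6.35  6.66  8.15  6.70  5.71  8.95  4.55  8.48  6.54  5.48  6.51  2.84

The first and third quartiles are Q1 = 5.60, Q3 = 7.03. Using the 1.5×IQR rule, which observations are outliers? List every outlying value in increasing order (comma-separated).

2.84

IQR = Q3 − Q1 = 7.03 − 5.60 = 1.43.
Lower fence = Q1 − 1.5·IQR = 5.60 − 2.145 = 3.455.
Upper fence = Q3 + 1.5·IQR = 7.03 + 2.145 = 9.175.
2.84 < 3.455 → outlier.
All remaining values lie within [3.455, 9.175].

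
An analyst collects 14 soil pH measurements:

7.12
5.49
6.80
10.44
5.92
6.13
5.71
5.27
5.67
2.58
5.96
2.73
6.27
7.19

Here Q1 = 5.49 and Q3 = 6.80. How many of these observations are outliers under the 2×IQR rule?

3

IQR = 1.31; fences at 5.49 − 2.62 = 2.87 and 6.80 + 2.62 = 9.42.
Outside the cutoffs: 2.58, 2.73, 10.44.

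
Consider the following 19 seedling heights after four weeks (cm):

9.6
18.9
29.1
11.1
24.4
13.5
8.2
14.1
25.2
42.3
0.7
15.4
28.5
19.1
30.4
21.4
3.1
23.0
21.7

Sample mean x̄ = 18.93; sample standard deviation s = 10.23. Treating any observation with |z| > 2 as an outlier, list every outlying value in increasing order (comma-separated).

42.3

Cutoffs at x̄ ± 2s: 18.93 ± 2·10.23 = [-1.53, 39.39].
42.3: z = 2.28, |z| > 2 → outlier.
Every other value lies within [-1.53, 39.39].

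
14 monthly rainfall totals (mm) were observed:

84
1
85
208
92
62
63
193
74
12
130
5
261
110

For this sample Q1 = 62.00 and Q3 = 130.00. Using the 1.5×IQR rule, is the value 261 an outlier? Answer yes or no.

IQR = Q3 − Q1 = 130.00 − 62.00 = 68.00.
Lower fence = Q1 − 1.5·IQR = 62.00 − 102.00 = -40.00.
Upper fence = Q3 + 1.5·IQR = 130.00 + 102.00 = 232.00.
261 lies above the upper fence.

yes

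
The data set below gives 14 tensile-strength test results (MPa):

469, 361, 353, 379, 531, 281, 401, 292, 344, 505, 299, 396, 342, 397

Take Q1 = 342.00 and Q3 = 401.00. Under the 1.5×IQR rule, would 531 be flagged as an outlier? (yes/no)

yes

IQR = Q3 − Q1 = 401.00 − 342.00 = 59.00.
Lower fence = Q1 − 1.5·IQR = 342.00 − 88.50 = 253.50.
Upper fence = Q3 + 1.5·IQR = 401.00 + 88.50 = 489.50.
531 lies above the upper fence.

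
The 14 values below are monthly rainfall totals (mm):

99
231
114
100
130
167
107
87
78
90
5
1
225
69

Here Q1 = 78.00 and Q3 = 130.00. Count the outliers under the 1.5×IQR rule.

IQR = 52.00; fences at 78.00 − 78.00 = 0.00 and 130.00 + 78.00 = 208.00.
Outside the cutoffs: 225, 231.

2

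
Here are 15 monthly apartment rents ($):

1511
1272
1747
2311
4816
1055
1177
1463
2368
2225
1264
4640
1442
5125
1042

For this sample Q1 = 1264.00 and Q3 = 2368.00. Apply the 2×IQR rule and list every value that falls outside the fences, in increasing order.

IQR = Q3 − Q1 = 2368.00 − 1264.00 = 1104.00.
Lower fence = Q1 − 2·IQR = 1264.00 − 2208.00 = -944.00.
Upper fence = Q3 + 2·IQR = 2368.00 + 2208.00 = 4576.00.
4640 > 4576.00 → outlier.
4816 > 4576.00 → outlier.
5125 > 4576.00 → outlier.
All remaining values lie within [-944.00, 4576.00].

4640, 4816, 5125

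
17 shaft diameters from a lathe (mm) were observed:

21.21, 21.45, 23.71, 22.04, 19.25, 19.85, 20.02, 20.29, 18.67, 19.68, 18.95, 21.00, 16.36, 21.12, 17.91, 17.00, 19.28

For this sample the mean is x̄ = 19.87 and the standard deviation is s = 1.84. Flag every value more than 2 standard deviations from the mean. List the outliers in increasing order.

23.71

Cutoffs at x̄ ± 2s: 19.87 ± 2·1.84 = [16.19, 23.55].
23.71: z = 2.09, |z| > 2 → outlier.
Every other value lies within [16.19, 23.55].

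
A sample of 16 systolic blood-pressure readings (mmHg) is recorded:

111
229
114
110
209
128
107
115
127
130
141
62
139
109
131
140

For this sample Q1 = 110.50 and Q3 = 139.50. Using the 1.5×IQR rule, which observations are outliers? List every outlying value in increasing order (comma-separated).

62, 209, 229

IQR = Q3 − Q1 = 139.50 − 110.50 = 29.00.
Lower fence = Q1 − 1.5·IQR = 110.50 − 43.50 = 67.00.
Upper fence = Q3 + 1.5·IQR = 139.50 + 43.50 = 183.00.
62 < 67.00 → outlier.
209 > 183.00 → outlier.
229 > 183.00 → outlier.
All remaining values lie within [67.00, 183.00].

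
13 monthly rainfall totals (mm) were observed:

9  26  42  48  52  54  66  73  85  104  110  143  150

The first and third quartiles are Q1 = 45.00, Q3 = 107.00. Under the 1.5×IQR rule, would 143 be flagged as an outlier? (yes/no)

no

IQR = Q3 − Q1 = 107.00 − 45.00 = 62.00.
Lower fence = Q1 − 1.5·IQR = 45.00 − 93.00 = -48.00.
Upper fence = Q3 + 1.5·IQR = 107.00 + 93.00 = 200.00.
143 lies within [-48.00, 200.00].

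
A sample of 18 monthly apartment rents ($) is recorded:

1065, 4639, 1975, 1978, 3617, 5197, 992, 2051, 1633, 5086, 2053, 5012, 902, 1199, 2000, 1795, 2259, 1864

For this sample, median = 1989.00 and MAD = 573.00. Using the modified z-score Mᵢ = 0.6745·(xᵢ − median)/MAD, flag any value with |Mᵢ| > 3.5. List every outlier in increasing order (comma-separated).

5012, 5086, 5197

|Mᵢ| > 3.5 ⇔ |xᵢ − 1989.00| > 3.5·573.00/0.6745 = 2973.31.
So outliers lie outside [-984.31, 4962.31].
5012: M = 3.56 → outlier.
5086: M = 3.65 → outlier.
5197: M = 3.78 → outlier.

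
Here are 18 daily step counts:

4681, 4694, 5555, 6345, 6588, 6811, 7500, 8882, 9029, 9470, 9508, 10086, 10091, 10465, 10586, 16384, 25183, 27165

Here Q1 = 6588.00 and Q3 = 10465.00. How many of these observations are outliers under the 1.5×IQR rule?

IQR = 3877.00; fences at 6588.00 − 5815.50 = 772.50 and 10465.00 + 5815.50 = 16280.50.
Outside the cutoffs: 16384, 25183, 27165.

3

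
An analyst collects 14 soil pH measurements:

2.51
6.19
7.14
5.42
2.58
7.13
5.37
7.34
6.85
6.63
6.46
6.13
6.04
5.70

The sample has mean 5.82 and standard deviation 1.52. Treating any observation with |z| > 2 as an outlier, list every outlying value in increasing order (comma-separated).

Cutoffs at x̄ ± 2s: 5.82 ± 2·1.52 = [2.78, 8.86].
2.51: z = -2.18, |z| > 2 → outlier.
2.58: z = -2.13, |z| > 2 → outlier.
Every other value lies within [2.78, 8.86].

2.51, 2.58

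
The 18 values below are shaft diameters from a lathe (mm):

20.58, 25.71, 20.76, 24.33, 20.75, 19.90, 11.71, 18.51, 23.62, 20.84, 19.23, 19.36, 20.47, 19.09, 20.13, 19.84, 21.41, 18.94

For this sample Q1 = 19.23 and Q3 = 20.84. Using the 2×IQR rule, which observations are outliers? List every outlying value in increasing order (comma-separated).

IQR = Q3 − Q1 = 20.84 − 19.23 = 1.61.
Lower fence = Q1 − 2·IQR = 19.23 − 3.22 = 16.01.
Upper fence = Q3 + 2·IQR = 20.84 + 3.22 = 24.06.
11.71 < 16.01 → outlier.
24.33 > 24.06 → outlier.
25.71 > 24.06 → outlier.
All remaining values lie within [16.01, 24.06].

11.71, 24.33, 25.71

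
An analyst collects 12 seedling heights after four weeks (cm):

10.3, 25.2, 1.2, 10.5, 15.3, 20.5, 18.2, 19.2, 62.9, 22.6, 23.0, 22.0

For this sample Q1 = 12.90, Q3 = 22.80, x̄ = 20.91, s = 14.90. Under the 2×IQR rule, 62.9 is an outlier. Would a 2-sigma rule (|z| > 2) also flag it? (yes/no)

yes

z = (62.9 − 20.91) / 14.90 = 2.82.
|z| = 2.82 > 2.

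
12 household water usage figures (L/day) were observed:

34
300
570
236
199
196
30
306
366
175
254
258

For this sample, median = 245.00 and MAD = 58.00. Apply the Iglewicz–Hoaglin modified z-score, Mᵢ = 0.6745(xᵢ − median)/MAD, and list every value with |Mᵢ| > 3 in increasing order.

570

|Mᵢ| > 3 ⇔ |xᵢ − 245.00| > 3·58.00/0.6745 = 257.97.
So outliers lie outside [-12.97, 502.97].
570: M = 3.78 → outlier.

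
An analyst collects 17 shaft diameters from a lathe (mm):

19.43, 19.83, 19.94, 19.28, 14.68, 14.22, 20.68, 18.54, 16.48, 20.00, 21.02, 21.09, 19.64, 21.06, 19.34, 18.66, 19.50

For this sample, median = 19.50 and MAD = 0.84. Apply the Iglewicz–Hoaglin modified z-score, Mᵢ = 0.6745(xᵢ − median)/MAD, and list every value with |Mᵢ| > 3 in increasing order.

|Mᵢ| > 3 ⇔ |xᵢ − 19.50| > 3·0.84/0.6745 = 3.74.
So outliers lie outside [15.76, 23.24].
14.22: M = -4.24 → outlier.
14.68: M = -3.87 → outlier.

14.22, 14.68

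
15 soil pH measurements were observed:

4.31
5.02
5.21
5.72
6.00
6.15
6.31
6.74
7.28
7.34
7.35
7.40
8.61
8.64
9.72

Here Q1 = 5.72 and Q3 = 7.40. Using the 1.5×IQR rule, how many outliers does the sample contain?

0

IQR = 1.68; fences at 5.72 − 2.52 = 3.20 and 7.40 + 2.52 = 9.92.
Every value lies within the cutoffs.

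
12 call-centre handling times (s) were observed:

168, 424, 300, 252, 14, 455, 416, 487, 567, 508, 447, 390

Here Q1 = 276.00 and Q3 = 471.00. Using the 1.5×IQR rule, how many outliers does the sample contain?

0

IQR = 195.00; fences at 276.00 − 292.50 = -16.50 and 471.00 + 292.50 = 763.50.
Every value lies within the cutoffs.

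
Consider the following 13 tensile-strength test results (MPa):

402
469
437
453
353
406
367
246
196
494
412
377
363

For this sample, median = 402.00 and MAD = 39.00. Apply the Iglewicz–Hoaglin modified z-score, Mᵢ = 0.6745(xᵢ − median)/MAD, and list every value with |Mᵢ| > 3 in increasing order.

196

|Mᵢ| > 3 ⇔ |xᵢ − 402.00| > 3·39.00/0.6745 = 173.46.
So outliers lie outside [228.54, 575.46].
196: M = -3.56 → outlier.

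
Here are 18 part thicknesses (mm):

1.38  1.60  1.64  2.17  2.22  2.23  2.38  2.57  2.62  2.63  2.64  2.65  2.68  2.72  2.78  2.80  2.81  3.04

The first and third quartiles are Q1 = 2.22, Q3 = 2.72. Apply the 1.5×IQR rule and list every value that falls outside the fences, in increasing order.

1.38

IQR = Q3 − Q1 = 2.72 − 2.22 = 0.50.
Lower fence = Q1 − 1.5·IQR = 2.22 − 0.75 = 1.47.
Upper fence = Q3 + 1.5·IQR = 2.72 + 0.75 = 3.47.
1.38 < 1.47 → outlier.
All remaining values lie within [1.47, 3.47].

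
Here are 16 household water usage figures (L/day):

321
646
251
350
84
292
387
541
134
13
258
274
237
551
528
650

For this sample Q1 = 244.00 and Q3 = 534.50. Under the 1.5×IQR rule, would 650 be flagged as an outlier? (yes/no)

IQR = Q3 − Q1 = 534.50 − 244.00 = 290.50.
Lower fence = Q1 − 1.5·IQR = 244.00 − 435.75 = -191.75.
Upper fence = Q3 + 1.5·IQR = 534.50 + 435.75 = 970.25.
650 lies within [-191.75, 970.25].

no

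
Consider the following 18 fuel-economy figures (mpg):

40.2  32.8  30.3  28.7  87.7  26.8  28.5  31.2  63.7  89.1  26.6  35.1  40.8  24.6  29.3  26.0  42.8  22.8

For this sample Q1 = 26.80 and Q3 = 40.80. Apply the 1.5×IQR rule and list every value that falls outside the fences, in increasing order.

63.7, 87.7, 89.1

IQR = Q3 − Q1 = 40.80 − 26.80 = 14.00.
Lower fence = Q1 − 1.5·IQR = 26.80 − 21.00 = 5.80.
Upper fence = Q3 + 1.5·IQR = 40.80 + 21.00 = 61.80.
63.7 > 61.80 → outlier.
87.7 > 61.80 → outlier.
89.1 > 61.80 → outlier.
All remaining values lie within [5.80, 61.80].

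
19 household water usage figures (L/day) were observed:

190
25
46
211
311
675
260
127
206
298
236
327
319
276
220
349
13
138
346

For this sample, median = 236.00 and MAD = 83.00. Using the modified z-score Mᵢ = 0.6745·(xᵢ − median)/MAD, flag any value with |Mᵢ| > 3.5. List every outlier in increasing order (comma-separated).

675

|Mᵢ| > 3.5 ⇔ |xᵢ − 236.00| > 3.5·83.00/0.6745 = 430.69.
So outliers lie outside [-194.69, 666.69].
675: M = 3.57 → outlier.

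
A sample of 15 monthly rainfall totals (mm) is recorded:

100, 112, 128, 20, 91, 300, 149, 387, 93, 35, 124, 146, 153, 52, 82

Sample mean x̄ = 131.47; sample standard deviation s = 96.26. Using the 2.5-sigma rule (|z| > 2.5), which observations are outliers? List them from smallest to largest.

Cutoffs at x̄ ± 2.5s: 131.47 ± 2.5·96.26 = [-109.18, 372.12].
387: z = 2.65, |z| > 2.5 → outlier.
Every other value lies within [-109.18, 372.12].

387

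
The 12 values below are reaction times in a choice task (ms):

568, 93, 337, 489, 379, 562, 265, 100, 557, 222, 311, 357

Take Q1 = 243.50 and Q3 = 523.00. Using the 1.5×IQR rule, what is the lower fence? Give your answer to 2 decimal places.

-175.75

IQR = Q3 − Q1 = 523.00 − 243.50 = 279.50.
Lower fence = Q1 − 1.5·IQR = 243.50 − 419.25 = -175.75.
Upper fence = Q3 + 1.5·IQR = 523.00 + 419.25 = 942.25.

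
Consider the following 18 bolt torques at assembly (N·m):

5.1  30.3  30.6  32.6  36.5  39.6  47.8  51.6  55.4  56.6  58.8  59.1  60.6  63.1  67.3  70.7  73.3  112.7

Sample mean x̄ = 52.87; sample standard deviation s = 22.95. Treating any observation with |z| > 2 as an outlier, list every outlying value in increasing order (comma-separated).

5.1, 112.7

Cutoffs at x̄ ± 2s: 52.87 ± 2·22.95 = [6.97, 98.77].
5.1: z = -2.08, |z| > 2 → outlier.
112.7: z = 2.61, |z| > 2 → outlier.
Every other value lies within [6.97, 98.77].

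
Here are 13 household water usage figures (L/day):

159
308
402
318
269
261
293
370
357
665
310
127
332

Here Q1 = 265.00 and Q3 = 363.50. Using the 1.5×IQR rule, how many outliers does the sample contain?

1

IQR = 98.50; fences at 265.00 − 147.75 = 117.25 and 363.50 + 147.75 = 511.25.
Outside the cutoffs: 665.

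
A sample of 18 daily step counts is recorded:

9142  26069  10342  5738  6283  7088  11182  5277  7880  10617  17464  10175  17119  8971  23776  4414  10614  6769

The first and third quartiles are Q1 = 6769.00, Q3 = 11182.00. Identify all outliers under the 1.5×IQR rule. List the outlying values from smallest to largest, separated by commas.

23776, 26069

IQR = Q3 − Q1 = 11182.00 − 6769.00 = 4413.00.
Lower fence = Q1 − 1.5·IQR = 6769.00 − 6619.50 = 149.50.
Upper fence = Q3 + 1.5·IQR = 11182.00 + 6619.50 = 17801.50.
23776 > 17801.50 → outlier.
26069 > 17801.50 → outlier.
All remaining values lie within [149.50, 17801.50].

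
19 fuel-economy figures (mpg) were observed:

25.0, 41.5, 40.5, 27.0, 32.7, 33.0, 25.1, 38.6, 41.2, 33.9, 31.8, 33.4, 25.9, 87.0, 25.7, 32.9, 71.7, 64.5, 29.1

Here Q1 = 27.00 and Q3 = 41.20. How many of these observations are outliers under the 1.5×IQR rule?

IQR = 14.20; fences at 27.00 − 21.30 = 5.70 and 41.20 + 21.30 = 62.50.
Outside the cutoffs: 64.5, 71.7, 87.0.

3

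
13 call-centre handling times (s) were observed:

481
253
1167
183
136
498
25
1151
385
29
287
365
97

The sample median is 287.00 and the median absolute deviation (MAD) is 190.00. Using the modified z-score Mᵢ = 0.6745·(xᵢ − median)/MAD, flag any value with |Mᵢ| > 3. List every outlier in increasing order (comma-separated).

|Mᵢ| > 3 ⇔ |xᵢ − 287.00| > 3·190.00/0.6745 = 845.07.
So outliers lie outside [-558.07, 1132.07].
1151: M = 3.07 → outlier.
1167: M = 3.12 → outlier.

1151, 1167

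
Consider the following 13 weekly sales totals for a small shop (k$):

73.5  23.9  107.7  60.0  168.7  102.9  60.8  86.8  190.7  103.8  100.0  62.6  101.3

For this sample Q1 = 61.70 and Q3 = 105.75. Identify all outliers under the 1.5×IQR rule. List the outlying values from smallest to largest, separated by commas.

190.7

IQR = Q3 − Q1 = 105.75 − 61.70 = 44.05.
Lower fence = Q1 − 1.5·IQR = 61.70 − 66.075 = -4.375.
Upper fence = Q3 + 1.5·IQR = 105.75 + 66.075 = 171.825.
190.7 > 171.825 → outlier.
All remaining values lie within [-4.375, 171.825].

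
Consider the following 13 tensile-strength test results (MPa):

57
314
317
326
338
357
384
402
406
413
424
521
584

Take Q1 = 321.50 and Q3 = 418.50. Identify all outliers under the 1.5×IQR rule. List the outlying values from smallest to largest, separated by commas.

57, 584

IQR = Q3 − Q1 = 418.50 − 321.50 = 97.00.
Lower fence = Q1 − 1.5·IQR = 321.50 − 145.50 = 176.00.
Upper fence = Q3 + 1.5·IQR = 418.50 + 145.50 = 564.00.
57 < 176.00 → outlier.
584 > 564.00 → outlier.
All remaining values lie within [176.00, 564.00].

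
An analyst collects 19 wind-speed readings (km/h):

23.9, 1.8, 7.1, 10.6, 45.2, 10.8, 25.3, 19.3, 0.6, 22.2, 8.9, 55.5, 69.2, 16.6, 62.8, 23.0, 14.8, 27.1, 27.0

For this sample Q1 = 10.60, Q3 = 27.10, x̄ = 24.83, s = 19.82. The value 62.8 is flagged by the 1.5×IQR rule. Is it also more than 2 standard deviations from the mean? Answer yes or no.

z = (62.8 − 24.83) / 19.82 = 1.92.
|z| = 1.92 ≤ 2.

no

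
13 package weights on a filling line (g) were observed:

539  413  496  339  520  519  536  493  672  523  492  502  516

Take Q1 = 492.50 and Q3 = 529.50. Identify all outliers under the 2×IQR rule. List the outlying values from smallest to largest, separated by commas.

IQR = Q3 − Q1 = 529.50 − 492.50 = 37.00.
Lower fence = Q1 − 2·IQR = 492.50 − 74.00 = 418.50.
Upper fence = Q3 + 2·IQR = 529.50 + 74.00 = 603.50.
339 < 418.50 → outlier.
413 < 418.50 → outlier.
672 > 603.50 → outlier.
All remaining values lie within [418.50, 603.50].

339, 413, 672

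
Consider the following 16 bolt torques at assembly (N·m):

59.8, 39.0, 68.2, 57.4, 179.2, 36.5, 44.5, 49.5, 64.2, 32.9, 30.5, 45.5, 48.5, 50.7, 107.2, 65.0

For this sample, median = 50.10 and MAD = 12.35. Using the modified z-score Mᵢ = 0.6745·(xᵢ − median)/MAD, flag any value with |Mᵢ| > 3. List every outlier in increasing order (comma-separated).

107.2, 179.2

|Mᵢ| > 3 ⇔ |xᵢ − 50.10| > 3·12.35/0.6745 = 54.93.
So outliers lie outside [-4.83, 105.03].
107.2: M = 3.12 → outlier.
179.2: M = 7.05 → outlier.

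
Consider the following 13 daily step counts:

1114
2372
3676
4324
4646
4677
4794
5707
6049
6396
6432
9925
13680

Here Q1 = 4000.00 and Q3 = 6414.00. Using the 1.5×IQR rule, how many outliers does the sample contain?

IQR = 2414.00; fences at 4000.00 − 3621.00 = 379.00 and 6414.00 + 3621.00 = 10035.00.
Outside the cutoffs: 13680.

1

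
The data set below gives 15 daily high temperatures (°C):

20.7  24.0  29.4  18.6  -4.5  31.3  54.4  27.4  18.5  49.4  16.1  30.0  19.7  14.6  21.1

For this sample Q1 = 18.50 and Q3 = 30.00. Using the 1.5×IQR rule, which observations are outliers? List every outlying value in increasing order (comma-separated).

-4.5, 49.4, 54.4

IQR = Q3 − Q1 = 30.00 − 18.50 = 11.50.
Lower fence = Q1 − 1.5·IQR = 18.50 − 17.25 = 1.25.
Upper fence = Q3 + 1.5·IQR = 30.00 + 17.25 = 47.25.
-4.5 < 1.25 → outlier.
49.4 > 47.25 → outlier.
54.4 > 47.25 → outlier.
All remaining values lie within [1.25, 47.25].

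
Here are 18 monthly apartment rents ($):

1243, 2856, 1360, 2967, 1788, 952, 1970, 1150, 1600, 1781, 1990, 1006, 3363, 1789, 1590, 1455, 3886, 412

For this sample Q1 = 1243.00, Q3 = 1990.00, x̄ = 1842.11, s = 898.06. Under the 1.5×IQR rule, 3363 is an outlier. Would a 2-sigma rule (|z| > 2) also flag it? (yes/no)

no

z = (3363 − 1842.11) / 898.06 = 1.69.
|z| = 1.69 ≤ 2.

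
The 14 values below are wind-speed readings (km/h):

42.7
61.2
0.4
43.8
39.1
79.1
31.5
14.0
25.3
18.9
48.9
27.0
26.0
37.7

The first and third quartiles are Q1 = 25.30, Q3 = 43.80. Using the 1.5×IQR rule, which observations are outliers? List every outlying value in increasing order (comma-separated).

IQR = Q3 − Q1 = 43.80 − 25.30 = 18.50.
Lower fence = Q1 − 1.5·IQR = 25.30 − 27.75 = -2.45.
Upper fence = Q3 + 1.5·IQR = 43.80 + 27.75 = 71.55.
79.1 > 71.55 → outlier.
All remaining values lie within [-2.45, 71.55].

79.1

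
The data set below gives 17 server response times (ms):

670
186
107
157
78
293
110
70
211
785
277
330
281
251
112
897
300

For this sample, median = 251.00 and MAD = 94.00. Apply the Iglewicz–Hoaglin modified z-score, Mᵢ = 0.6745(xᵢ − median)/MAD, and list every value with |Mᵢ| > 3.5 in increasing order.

|Mᵢ| > 3.5 ⇔ |xᵢ − 251.00| > 3.5·94.00/0.6745 = 487.77.
So outliers lie outside [-236.77, 738.77].
785: M = 3.83 → outlier.
897: M = 4.64 → outlier.

785, 897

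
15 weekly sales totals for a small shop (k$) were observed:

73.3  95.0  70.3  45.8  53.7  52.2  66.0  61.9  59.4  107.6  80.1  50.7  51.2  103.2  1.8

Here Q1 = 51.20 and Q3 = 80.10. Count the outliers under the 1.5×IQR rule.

IQR = 28.90; fences at 51.20 − 43.35 = 7.85 and 80.10 + 43.35 = 123.45.
Outside the cutoffs: 1.8.

1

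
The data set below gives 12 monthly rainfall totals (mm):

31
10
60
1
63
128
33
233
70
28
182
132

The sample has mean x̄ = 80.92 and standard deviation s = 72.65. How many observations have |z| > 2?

1

Cutoffs: x̄ ± 2s = [-64.38, 226.22].
Outside the cutoffs: 233.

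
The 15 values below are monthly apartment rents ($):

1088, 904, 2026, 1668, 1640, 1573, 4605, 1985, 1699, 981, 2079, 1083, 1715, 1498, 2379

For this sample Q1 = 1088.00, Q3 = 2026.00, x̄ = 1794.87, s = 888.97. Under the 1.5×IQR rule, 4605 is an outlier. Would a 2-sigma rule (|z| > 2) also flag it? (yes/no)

yes

z = (4605 − 1794.87) / 888.97 = 3.16.
|z| = 3.16 > 2.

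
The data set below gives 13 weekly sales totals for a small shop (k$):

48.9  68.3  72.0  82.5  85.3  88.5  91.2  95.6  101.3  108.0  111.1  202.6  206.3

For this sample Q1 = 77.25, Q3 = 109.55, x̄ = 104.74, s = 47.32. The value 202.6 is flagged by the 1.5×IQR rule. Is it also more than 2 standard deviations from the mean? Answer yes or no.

yes

z = (202.6 − 104.74) / 47.32 = 2.07.
|z| = 2.07 > 2.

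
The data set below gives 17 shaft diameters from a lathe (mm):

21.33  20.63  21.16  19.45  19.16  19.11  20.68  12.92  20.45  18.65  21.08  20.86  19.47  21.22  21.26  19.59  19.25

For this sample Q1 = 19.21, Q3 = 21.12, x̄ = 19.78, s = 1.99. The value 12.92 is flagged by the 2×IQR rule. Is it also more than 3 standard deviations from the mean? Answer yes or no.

yes

z = (12.92 − 19.78) / 1.99 = -3.45.
|z| = 3.45 > 3.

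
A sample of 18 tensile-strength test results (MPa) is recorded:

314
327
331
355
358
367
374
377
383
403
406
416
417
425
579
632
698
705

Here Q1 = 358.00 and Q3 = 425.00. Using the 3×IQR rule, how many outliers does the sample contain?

3

IQR = 67.00; fences at 358.00 − 201.00 = 157.00 and 425.00 + 201.00 = 626.00.
Outside the cutoffs: 632, 698, 705.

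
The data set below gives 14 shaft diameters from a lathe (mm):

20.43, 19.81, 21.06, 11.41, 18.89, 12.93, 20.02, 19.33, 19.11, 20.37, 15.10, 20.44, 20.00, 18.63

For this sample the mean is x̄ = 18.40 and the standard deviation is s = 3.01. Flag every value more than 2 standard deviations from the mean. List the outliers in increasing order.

Cutoffs at x̄ ± 2s: 18.40 ± 2·3.01 = [12.38, 24.42].
11.41: z = -2.32, |z| > 2 → outlier.
Every other value lies within [12.38, 24.42].

11.41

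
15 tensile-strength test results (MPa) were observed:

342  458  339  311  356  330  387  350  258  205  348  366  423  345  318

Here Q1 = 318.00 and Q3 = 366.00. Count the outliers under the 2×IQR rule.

1

IQR = 48.00; fences at 318.00 − 96.00 = 222.00 and 366.00 + 96.00 = 462.00.
Outside the cutoffs: 205.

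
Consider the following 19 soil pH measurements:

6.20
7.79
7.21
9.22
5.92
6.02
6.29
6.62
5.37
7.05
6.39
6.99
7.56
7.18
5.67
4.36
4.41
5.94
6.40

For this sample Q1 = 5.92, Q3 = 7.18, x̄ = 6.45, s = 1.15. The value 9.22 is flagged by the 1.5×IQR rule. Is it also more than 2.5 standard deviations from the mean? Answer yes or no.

z = (9.22 − 6.45) / 1.15 = 2.41.
|z| = 2.41 ≤ 2.5.

no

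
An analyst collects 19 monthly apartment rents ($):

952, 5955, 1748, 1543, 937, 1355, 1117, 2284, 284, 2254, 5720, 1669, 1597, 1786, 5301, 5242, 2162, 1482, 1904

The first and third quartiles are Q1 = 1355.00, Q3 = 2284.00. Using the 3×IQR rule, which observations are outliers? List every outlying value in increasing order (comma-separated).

IQR = Q3 − Q1 = 2284.00 − 1355.00 = 929.00.
Lower fence = Q1 − 3·IQR = 1355.00 − 2787.00 = -1432.00.
Upper fence = Q3 + 3·IQR = 2284.00 + 2787.00 = 5071.00.
5242 > 5071.00 → outlier.
5301 > 5071.00 → outlier.
5720 > 5071.00 → outlier.
5955 > 5071.00 → outlier.
All remaining values lie within [-1432.00, 5071.00].

5242, 5301, 5720, 5955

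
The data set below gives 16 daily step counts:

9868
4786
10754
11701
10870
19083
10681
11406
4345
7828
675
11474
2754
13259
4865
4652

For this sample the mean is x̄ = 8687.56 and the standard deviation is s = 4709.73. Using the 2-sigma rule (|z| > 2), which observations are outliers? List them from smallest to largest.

19083

Cutoffs at x̄ ± 2s: 8687.56 ± 2·4709.73 = [-731.90, 18107.02].
19083: z = 2.21, |z| > 2 → outlier.
Every other value lies within [-731.90, 18107.02].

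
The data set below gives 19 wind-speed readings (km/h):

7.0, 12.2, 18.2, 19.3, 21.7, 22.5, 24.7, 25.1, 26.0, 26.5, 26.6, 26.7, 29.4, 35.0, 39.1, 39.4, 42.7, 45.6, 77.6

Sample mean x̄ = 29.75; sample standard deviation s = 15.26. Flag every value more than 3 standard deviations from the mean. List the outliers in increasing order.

77.6

Cutoffs at x̄ ± 3s: 29.75 ± 3·15.26 = [-16.03, 75.53].
77.6: z = 3.14, |z| > 3 → outlier.
Every other value lies within [-16.03, 75.53].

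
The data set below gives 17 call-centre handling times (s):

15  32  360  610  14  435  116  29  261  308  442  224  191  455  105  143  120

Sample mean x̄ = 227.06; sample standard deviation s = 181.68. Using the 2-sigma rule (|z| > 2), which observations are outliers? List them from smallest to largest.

610

Cutoffs at x̄ ± 2s: 227.06 ± 2·181.68 = [-136.30, 590.42].
610: z = 2.11, |z| > 2 → outlier.
Every other value lies within [-136.30, 590.42].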